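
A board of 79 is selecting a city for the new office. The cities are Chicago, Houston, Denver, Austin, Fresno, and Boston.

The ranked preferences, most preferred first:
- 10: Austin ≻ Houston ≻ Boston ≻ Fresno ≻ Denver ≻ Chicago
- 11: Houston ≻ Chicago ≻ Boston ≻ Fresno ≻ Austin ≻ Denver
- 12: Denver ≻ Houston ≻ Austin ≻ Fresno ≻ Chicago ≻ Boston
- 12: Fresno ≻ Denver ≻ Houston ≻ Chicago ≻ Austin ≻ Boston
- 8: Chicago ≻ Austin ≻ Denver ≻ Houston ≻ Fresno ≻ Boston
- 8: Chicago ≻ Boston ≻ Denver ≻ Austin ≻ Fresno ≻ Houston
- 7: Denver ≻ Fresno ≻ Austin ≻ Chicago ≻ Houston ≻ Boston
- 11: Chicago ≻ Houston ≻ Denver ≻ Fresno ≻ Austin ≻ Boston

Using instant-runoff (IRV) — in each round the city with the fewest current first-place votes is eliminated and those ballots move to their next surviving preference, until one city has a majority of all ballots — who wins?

Denver

Round 1: Chicago 27, Houston 11, Denver 19, Austin 10, Fresno 12, Boston 0. Boston eliminated.
Round 2: Chicago 27, Houston 11, Denver 19, Austin 10, Fresno 12. Austin eliminated.
Round 3: Chicago 27, Houston 21, Denver 19, Fresno 12. Fresno eliminated.
Round 4: Chicago 27, Houston 21, Denver 31. Houston eliminated.
Round 5: Chicago 38, Denver 41. Denver has a majority (≥40).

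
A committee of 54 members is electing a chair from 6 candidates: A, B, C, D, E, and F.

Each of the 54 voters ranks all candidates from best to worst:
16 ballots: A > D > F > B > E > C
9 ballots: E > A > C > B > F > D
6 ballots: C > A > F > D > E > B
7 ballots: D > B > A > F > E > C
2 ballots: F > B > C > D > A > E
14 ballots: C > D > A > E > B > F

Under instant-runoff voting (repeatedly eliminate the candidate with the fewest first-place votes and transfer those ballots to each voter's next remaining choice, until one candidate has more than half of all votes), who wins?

A

Round 1: A 16, B 0, C 20, D 7, E 9, F 2. B eliminated.
Round 2: A 16, C 20, D 7, E 9, F 2. F eliminated.
Round 3: A 16, C 22, D 7, E 9. D eliminated.
Round 4: A 23, C 22, E 9. E eliminated.
Round 5: A 32, C 22. A has a majority (≥28).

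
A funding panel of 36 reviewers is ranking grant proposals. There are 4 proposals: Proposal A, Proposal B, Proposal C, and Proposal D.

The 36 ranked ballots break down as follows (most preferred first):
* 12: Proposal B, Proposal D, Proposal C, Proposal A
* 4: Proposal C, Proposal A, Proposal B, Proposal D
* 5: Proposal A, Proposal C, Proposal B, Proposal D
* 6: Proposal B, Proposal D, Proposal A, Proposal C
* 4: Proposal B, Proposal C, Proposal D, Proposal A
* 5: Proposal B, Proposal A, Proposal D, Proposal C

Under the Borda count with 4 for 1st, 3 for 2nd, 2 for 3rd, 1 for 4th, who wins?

Proposal B

Proposal A: 12×1 + 4×3 + 5×4 + 6×2 + 4×1 + 5×3 = 75
Proposal B: 12×4 + 4×2 + 5×2 + 6×4 + 4×4 + 5×4 = 126
Proposal C: 12×2 + 4×4 + 5×3 + 6×1 + 4×3 + 5×1 = 78
Proposal D: 12×3 + 4×1 + 5×1 + 6×3 + 4×2 + 5×2 = 81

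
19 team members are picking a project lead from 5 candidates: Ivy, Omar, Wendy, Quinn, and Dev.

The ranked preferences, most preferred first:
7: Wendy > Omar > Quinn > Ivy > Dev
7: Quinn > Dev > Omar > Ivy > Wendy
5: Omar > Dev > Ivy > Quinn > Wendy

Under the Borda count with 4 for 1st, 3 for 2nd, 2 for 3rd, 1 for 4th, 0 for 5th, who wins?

Ivy: 7×1 + 7×1 + 5×2 = 24
Omar: 7×3 + 7×2 + 5×4 = 55
Wendy: 7×4 + 7×0 + 5×0 = 28
Quinn: 7×2 + 7×4 + 5×1 = 47
Dev: 7×0 + 7×3 + 5×3 = 36

Omar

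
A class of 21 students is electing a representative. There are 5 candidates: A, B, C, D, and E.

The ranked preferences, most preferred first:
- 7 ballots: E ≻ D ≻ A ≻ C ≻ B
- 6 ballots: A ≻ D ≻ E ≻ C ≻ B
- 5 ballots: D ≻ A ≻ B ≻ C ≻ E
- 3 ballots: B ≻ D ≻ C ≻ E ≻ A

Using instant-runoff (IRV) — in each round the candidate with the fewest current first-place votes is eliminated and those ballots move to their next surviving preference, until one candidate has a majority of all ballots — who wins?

Round 1: A 6, B 3, C 0, D 5, E 7. C eliminated.
Round 2: A 6, B 3, D 5, E 7. B eliminated.
Round 3: A 6, D 8, E 7. A eliminated.
Round 4: D 14, E 7. D has a majority (≥11).

D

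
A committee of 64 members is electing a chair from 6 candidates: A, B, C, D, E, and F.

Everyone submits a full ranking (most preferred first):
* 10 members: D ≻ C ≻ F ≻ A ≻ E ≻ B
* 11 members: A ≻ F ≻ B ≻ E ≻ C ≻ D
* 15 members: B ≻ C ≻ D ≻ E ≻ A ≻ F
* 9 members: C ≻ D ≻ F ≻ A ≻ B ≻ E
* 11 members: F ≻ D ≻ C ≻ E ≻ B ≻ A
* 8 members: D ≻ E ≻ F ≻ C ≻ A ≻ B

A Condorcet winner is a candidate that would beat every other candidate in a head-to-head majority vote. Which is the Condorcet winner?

C vs A: 53–11
C vs B: 38–26
C vs D: 35–29
C vs E: 45–19
C vs F: 34–30
C beats every other candidate.

C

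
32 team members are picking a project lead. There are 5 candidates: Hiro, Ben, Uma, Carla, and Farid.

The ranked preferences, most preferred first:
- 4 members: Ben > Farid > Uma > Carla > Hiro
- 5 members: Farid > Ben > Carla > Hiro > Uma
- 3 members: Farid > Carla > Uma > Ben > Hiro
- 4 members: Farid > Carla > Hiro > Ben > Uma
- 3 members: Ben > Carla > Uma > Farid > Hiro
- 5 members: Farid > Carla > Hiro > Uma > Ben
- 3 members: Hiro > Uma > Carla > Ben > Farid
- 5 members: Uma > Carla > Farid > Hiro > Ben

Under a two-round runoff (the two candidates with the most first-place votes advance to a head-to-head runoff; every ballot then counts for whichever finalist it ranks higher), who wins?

Farid

Round 1 first-place votes: Hiro 3, Ben 7, Uma 5, Carla 0, Farid 17. Farid and Ben advance.
Runoff: Farid is ranked above Ben on 22 ballots, Ben above Farid on 10.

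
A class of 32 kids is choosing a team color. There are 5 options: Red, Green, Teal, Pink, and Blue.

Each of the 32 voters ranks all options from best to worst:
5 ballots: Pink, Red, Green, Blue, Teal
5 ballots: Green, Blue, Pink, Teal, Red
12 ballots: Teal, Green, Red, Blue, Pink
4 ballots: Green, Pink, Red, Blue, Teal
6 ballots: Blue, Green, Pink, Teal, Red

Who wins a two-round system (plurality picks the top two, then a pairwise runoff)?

Green

Round 1 first-place votes: Red 0, Green 9, Teal 12, Pink 5, Blue 6. Teal and Green advance.
Runoff: Teal is ranked above Green on 12 ballots, Green above Teal on 20.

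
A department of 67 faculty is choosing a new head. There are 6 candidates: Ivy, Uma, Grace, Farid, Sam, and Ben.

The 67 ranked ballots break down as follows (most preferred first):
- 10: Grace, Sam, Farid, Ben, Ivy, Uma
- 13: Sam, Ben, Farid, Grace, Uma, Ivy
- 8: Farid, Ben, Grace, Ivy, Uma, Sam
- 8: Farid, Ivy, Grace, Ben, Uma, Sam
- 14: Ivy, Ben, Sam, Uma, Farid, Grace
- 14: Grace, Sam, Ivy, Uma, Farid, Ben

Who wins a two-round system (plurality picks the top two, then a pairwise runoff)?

Farid

Round 1 first-place votes: Ivy 14, Uma 0, Grace 24, Farid 16, Sam 13, Ben 0. Grace and Farid advance.
Runoff: Grace is ranked above Farid on 24 ballots, Farid above Grace on 43.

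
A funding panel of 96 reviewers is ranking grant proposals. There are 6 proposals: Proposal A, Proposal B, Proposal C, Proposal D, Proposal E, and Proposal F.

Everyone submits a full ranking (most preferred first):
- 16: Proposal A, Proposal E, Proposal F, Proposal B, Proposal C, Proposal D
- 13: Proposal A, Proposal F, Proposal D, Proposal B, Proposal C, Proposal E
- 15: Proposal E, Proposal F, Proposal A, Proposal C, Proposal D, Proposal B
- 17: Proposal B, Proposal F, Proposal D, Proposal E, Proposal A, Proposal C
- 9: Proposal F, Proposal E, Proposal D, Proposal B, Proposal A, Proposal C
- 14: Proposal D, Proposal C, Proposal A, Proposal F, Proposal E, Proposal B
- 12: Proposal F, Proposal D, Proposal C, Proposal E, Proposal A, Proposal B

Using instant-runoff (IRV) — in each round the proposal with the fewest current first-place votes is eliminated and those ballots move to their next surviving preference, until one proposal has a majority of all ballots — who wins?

Round 1: Proposal A 29, Proposal B 17, Proposal C 0, Proposal D 14, Proposal E 15, Proposal F 21. Proposal C eliminated.
Round 2: Proposal A 29, Proposal B 17, Proposal D 14, Proposal E 15, Proposal F 21. Proposal D eliminated.
Round 3: Proposal A 43, Proposal B 17, Proposal E 15, Proposal F 21. Proposal E eliminated.
Round 4: Proposal A 43, Proposal B 17, Proposal F 36. Proposal B eliminated.
Round 5: Proposal A 43, Proposal F 53. Proposal F has a majority (≥49).

Proposal F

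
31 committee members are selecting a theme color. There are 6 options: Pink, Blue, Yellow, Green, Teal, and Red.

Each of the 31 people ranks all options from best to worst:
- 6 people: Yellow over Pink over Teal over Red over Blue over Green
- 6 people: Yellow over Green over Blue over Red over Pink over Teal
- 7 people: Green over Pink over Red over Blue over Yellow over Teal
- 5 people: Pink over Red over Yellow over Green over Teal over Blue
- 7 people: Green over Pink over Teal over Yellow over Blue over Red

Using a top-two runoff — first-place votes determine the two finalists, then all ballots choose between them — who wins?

Round 1 first-place votes: Pink 5, Blue 0, Yellow 12, Green 14, Teal 0, Red 0. Green and Yellow advance.
Runoff: Green is ranked above Yellow on 14 ballots, Yellow above Green on 17.

Yellow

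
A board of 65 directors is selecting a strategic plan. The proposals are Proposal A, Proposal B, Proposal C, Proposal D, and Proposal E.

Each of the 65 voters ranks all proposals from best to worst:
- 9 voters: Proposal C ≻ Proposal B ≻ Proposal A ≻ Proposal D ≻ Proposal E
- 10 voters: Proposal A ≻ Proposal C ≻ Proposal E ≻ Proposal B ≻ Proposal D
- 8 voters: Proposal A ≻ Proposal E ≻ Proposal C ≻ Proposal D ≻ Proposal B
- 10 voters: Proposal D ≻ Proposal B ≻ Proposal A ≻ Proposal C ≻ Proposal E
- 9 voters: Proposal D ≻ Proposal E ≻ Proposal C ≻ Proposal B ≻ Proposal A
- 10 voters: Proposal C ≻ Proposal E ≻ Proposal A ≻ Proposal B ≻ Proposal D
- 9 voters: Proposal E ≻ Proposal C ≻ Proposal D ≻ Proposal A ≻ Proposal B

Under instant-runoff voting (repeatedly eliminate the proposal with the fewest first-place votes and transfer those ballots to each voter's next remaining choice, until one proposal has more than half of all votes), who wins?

Round 1: Proposal A 18, Proposal B 0, Proposal C 19, Proposal D 19, Proposal E 9. Proposal B eliminated.
Round 2: Proposal A 18, Proposal C 19, Proposal D 19, Proposal E 9. Proposal E eliminated.
Round 3: Proposal A 18, Proposal C 28, Proposal D 19. Proposal A eliminated.
Round 4: Proposal C 46, Proposal D 19. Proposal C has a majority (≥33).

Proposal C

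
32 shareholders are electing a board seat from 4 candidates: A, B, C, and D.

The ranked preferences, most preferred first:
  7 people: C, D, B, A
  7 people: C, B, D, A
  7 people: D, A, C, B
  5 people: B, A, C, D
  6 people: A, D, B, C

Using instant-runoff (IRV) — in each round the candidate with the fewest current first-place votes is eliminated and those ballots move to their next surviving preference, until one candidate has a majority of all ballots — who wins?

A

Round 1: A 6, B 5, C 14, D 7. B eliminated.
Round 2: A 11, C 14, D 7. D eliminated.
Round 3: A 18, C 14. A has a majority (≥17).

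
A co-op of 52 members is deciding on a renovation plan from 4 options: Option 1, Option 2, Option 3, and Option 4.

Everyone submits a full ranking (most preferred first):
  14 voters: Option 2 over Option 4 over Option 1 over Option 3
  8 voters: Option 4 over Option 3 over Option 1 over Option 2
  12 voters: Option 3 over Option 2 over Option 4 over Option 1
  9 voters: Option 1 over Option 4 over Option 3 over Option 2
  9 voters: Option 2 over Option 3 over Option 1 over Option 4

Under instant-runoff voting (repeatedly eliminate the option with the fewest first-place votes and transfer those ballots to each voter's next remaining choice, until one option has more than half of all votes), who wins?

Round 1: Option 1 9, Option 2 23, Option 3 12, Option 4 8. Option 4 eliminated.
Round 2: Option 1 9, Option 2 23, Option 3 20. Option 1 eliminated.
Round 3: Option 2 23, Option 3 29. Option 3 has a majority (≥27).

Option 3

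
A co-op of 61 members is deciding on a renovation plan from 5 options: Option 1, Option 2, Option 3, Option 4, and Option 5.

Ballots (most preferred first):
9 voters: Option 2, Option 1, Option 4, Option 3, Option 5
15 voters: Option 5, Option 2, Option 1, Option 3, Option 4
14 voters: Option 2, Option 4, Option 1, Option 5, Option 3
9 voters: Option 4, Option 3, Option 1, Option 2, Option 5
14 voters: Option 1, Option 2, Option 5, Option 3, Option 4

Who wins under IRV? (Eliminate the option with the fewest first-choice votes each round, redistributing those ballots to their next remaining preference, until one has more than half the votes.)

Option 2

Round 1: Option 1 14, Option 2 23, Option 3 0, Option 4 9, Option 5 15. Option 3 eliminated.
Round 2: Option 1 14, Option 2 23, Option 4 9, Option 5 15. Option 4 eliminated.
Round 3: Option 1 23, Option 2 23, Option 5 15. Option 5 eliminated.
Round 4: Option 1 23, Option 2 38. Option 2 has a majority (≥31).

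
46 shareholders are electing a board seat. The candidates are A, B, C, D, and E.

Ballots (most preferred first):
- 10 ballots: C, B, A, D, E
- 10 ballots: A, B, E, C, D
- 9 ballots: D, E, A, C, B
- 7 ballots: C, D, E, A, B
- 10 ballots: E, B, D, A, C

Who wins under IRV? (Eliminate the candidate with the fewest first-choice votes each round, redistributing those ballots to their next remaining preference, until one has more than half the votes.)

Round 1: A 10, B 0, C 17, D 9, E 10. B eliminated.
Round 2: A 10, C 17, D 9, E 10. D eliminated.
Round 3: A 10, C 17, E 19. A eliminated.
Round 4: C 17, E 29. E has a majority (≥24).

E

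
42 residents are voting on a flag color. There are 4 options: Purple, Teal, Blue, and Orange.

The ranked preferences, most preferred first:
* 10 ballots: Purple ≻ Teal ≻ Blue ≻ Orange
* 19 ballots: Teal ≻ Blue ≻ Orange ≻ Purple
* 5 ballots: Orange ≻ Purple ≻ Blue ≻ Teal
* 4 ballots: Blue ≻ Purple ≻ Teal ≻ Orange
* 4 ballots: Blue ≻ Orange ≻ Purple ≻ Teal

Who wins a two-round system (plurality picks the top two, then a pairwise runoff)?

Round 1 first-place votes: Purple 10, Teal 19, Blue 8, Orange 5. Teal and Purple advance.
Runoff: Teal is ranked above Purple on 19 ballots, Purple above Teal on 23.

Purple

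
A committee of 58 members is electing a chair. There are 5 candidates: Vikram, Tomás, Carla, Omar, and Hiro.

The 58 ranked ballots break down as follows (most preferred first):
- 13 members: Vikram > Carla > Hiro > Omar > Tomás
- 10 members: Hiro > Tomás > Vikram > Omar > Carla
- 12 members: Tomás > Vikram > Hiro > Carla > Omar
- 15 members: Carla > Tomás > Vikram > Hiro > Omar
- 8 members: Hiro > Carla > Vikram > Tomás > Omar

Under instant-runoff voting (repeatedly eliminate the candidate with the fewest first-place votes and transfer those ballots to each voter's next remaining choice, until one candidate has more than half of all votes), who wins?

Round 1: Vikram 13, Tomás 12, Carla 15, Omar 0, Hiro 18. Omar eliminated.
Round 2: Vikram 13, Tomás 12, Carla 15, Hiro 18. Tomás eliminated.
Round 3: Vikram 25, Carla 15, Hiro 18. Carla eliminated.
Round 4: Vikram 40, Hiro 18. Vikram has a majority (≥30).

Vikram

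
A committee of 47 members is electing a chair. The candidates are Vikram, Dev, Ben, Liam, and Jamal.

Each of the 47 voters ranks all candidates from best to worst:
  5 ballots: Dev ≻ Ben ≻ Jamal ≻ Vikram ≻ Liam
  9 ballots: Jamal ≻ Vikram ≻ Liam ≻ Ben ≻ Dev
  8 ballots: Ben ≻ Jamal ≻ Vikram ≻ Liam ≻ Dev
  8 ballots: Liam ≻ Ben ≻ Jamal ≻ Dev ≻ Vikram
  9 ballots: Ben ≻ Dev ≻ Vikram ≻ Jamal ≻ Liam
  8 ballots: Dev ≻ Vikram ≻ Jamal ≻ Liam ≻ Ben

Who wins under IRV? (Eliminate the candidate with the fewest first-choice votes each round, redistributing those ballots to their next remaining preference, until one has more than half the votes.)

Ben

Round 1: Vikram 0, Dev 13, Ben 17, Liam 8, Jamal 9. Vikram eliminated.
Round 2: Dev 13, Ben 17, Liam 8, Jamal 9. Liam eliminated.
Round 3: Dev 13, Ben 25, Jamal 9. Ben has a majority (≥24).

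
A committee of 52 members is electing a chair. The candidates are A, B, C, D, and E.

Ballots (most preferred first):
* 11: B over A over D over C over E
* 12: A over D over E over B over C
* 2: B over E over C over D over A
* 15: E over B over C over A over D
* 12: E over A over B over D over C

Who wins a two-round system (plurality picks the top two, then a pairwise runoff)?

E

Round 1 first-place votes: A 12, B 13, C 0, D 0, E 27. E and B advance.
Runoff: E is ranked above B on 39 ballots, B above E on 13.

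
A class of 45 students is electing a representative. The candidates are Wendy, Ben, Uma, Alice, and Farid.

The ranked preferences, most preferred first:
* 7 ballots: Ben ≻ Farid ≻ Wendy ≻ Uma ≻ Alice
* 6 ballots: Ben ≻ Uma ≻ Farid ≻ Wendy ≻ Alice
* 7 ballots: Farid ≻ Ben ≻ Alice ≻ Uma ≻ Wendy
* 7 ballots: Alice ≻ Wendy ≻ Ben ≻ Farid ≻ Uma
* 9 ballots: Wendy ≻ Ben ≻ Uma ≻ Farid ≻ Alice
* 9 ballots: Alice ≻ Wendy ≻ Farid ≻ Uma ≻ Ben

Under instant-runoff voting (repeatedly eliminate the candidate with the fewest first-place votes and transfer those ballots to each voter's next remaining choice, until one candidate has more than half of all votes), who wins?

Round 1: Wendy 9, Ben 13, Uma 0, Alice 16, Farid 7. Uma eliminated.
Round 2: Wendy 9, Ben 13, Alice 16, Farid 7. Farid eliminated.
Round 3: Wendy 9, Ben 20, Alice 16. Wendy eliminated.
Round 4: Ben 29, Alice 16. Ben has a majority (≥23).

Ben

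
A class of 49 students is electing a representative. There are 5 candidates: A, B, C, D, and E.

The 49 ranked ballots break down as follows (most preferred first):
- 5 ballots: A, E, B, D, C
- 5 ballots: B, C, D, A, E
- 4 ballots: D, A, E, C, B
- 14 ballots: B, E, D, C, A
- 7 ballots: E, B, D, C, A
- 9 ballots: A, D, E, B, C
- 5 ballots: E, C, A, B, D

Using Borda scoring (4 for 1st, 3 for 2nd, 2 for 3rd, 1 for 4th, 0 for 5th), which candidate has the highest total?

A: 5×4 + 5×1 + 4×3 + 14×0 + 7×0 + 9×4 + 5×2 = 83
B: 5×2 + 5×4 + 4×0 + 14×4 + 7×3 + 9×1 + 5×1 = 121
C: 5×0 + 5×3 + 4×1 + 14×1 + 7×1 + 9×0 + 5×3 = 55
D: 5×1 + 5×2 + 4×4 + 14×2 + 7×2 + 9×3 + 5×0 = 100
E: 5×3 + 5×0 + 4×2 + 14×3 + 7×4 + 9×2 + 5×4 = 131

E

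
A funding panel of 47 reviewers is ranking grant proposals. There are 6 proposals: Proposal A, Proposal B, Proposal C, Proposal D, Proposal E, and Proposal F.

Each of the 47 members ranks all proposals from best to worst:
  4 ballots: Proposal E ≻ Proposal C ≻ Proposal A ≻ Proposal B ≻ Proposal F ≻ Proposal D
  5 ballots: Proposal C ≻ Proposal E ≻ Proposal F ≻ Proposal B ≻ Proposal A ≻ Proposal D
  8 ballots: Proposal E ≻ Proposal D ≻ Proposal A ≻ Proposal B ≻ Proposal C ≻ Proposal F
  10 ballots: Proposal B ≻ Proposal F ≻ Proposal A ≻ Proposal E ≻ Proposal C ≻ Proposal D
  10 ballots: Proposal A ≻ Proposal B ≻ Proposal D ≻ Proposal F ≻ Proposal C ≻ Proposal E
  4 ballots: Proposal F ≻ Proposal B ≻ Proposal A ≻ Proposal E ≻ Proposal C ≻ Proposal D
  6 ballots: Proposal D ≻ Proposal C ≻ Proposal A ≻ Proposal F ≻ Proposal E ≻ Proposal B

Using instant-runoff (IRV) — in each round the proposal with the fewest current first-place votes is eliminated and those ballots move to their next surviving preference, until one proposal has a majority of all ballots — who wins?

Proposal A

Round 1: Proposal A 10, Proposal B 10, Proposal C 5, Proposal D 6, Proposal E 12, Proposal F 4. Proposal F eliminated.
Round 2: Proposal A 10, Proposal B 14, Proposal C 5, Proposal D 6, Proposal E 12. Proposal C eliminated.
Round 3: Proposal A 10, Proposal B 14, Proposal D 6, Proposal E 17. Proposal D eliminated.
Round 4: Proposal A 16, Proposal B 14, Proposal E 17. Proposal B eliminated.
Round 5: Proposal A 30, Proposal E 17. Proposal A has a majority (≥24).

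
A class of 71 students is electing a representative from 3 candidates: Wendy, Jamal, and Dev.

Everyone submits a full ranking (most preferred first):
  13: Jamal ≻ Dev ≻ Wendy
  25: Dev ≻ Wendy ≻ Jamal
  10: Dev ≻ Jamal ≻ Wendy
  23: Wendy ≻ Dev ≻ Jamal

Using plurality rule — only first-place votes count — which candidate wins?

Dev

First-place votes: Wendy 23, Jamal 13, Dev 35.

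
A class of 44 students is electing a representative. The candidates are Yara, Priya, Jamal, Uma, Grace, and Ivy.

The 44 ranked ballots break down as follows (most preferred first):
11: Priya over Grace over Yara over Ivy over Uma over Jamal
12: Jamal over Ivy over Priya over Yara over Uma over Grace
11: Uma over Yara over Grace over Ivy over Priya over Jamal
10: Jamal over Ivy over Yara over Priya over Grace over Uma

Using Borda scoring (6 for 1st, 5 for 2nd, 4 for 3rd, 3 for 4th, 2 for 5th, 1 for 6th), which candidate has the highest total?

Yara: 11×4 + 12×3 + 11×5 + 10×4 = 175
Priya: 11×6 + 12×4 + 11×2 + 10×3 = 166
Jamal: 11×1 + 12×6 + 11×1 + 10×6 = 154
Uma: 11×2 + 12×2 + 11×6 + 10×1 = 122
Grace: 11×5 + 12×1 + 11×4 + 10×2 = 131
Ivy: 11×3 + 12×5 + 11×3 + 10×5 = 176

Ivy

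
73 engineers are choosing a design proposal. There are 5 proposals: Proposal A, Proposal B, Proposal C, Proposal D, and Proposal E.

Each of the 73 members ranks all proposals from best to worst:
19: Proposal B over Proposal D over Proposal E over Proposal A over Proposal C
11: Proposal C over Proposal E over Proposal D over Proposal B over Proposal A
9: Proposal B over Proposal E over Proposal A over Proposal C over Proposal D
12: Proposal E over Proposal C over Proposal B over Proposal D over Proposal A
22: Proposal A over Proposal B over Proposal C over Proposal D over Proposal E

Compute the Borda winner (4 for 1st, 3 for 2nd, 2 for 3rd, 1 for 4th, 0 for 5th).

Proposal B

Proposal A: 19×1 + 11×0 + 9×2 + 12×0 + 22×4 = 125
Proposal B: 19×4 + 11×1 + 9×4 + 12×2 + 22×3 = 213
Proposal C: 19×0 + 11×4 + 9×1 + 12×3 + 22×2 = 133
Proposal D: 19×3 + 11×2 + 9×0 + 12×1 + 22×1 = 113
Proposal E: 19×2 + 11×3 + 9×3 + 12×4 + 22×0 = 146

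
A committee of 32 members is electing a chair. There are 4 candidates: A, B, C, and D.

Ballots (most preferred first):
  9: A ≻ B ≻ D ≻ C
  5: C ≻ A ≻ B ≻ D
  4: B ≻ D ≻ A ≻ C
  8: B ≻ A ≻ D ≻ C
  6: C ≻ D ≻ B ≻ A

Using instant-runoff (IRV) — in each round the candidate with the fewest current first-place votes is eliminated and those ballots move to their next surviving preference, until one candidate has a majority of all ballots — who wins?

B

Round 1: A 9, B 12, C 11, D 0. D eliminated.
Round 2: A 9, B 12, C 11. A eliminated.
Round 3: B 21, C 11. B has a majority (≥17).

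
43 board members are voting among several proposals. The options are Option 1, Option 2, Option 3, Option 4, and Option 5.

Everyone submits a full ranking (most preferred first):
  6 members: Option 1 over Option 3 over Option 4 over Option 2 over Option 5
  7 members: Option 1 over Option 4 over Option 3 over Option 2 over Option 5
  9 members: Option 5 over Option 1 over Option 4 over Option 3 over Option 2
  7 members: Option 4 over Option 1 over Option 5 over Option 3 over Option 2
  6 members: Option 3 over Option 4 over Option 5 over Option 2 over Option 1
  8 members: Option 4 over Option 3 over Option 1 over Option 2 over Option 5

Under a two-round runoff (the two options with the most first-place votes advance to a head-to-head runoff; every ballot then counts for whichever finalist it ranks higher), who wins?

Round 1 first-place votes: Option 1 13, Option 2 0, Option 3 6, Option 4 15, Option 5 9. Option 4 and Option 1 advance.
Runoff: Option 4 is ranked above Option 1 on 21 ballots, Option 1 above Option 4 on 22.

Option 1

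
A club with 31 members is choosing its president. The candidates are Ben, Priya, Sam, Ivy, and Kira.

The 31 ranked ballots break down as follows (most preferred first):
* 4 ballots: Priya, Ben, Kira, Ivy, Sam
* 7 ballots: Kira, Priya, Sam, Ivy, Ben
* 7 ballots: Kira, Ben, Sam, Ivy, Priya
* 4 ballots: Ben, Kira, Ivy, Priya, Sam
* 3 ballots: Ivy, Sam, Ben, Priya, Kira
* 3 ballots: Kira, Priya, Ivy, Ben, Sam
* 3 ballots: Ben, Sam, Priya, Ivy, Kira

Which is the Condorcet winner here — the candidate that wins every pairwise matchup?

Kira vs Ben: 17–14
Kira vs Priya: 21–10
Kira vs Sam: 25–6
Kira vs Ivy: 25–6
Kira beats every other candidate.

Kira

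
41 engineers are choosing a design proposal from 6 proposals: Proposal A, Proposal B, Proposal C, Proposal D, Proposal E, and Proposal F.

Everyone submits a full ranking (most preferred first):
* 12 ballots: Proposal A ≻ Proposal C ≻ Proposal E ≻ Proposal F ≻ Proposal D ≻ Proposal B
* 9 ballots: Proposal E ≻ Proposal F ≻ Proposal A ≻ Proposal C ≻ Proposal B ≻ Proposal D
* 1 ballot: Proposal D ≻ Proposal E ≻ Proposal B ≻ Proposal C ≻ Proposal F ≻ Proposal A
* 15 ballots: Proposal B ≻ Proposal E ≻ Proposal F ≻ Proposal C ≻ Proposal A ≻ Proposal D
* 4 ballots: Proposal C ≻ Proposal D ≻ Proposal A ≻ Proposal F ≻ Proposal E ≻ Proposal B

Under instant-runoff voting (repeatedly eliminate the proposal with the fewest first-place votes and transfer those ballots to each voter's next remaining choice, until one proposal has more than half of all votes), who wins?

Proposal A

Round 1: Proposal A 12, Proposal B 15, Proposal C 4, Proposal D 1, Proposal E 9, Proposal F 0. Proposal F eliminated.
Round 2: Proposal A 12, Proposal B 15, Proposal C 4, Proposal D 1, Proposal E 9. Proposal D eliminated.
Round 3: Proposal A 12, Proposal B 15, Proposal C 4, Proposal E 10. Proposal C eliminated.
Round 4: Proposal A 16, Proposal B 15, Proposal E 10. Proposal E eliminated.
Round 5: Proposal A 25, Proposal B 16. Proposal A has a majority (≥21).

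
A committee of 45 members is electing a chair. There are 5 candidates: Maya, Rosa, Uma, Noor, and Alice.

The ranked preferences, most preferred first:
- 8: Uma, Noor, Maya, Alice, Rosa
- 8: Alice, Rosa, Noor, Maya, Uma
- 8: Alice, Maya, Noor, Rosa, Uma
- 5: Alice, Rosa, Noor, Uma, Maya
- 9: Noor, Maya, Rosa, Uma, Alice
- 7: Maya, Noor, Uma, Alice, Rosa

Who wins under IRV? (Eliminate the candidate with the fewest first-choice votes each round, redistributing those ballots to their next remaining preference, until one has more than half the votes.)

Round 1: Maya 7, Rosa 0, Uma 8, Noor 9, Alice 21. Rosa eliminated.
Round 2: Maya 7, Uma 8, Noor 9, Alice 21. Maya eliminated.
Round 3: Uma 8, Noor 16, Alice 21. Uma eliminated.
Round 4: Noor 24, Alice 21. Noor has a majority (≥23).

Noor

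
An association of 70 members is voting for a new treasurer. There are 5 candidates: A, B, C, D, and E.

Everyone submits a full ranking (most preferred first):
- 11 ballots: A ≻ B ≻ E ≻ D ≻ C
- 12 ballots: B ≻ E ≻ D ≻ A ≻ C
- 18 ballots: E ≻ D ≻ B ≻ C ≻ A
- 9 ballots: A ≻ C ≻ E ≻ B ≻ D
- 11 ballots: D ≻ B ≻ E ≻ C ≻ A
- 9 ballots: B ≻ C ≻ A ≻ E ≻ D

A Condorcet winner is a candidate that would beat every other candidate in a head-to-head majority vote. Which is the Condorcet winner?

B vs A: 50–20
B vs C: 61–9
B vs D: 41–29
B vs E: 43–27
B beats every other candidate.

B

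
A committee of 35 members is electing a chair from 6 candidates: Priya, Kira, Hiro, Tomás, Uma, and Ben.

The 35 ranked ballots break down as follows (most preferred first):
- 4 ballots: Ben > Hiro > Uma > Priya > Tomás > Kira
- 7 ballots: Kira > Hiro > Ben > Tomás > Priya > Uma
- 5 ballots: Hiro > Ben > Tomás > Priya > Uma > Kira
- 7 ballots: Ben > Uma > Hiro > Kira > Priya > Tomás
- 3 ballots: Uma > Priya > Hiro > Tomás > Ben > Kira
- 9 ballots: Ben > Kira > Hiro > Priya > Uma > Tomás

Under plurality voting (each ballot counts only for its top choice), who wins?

Ben

First-place votes: Priya 0, Kira 7, Hiro 5, Tomás 0, Uma 3, Ben 20.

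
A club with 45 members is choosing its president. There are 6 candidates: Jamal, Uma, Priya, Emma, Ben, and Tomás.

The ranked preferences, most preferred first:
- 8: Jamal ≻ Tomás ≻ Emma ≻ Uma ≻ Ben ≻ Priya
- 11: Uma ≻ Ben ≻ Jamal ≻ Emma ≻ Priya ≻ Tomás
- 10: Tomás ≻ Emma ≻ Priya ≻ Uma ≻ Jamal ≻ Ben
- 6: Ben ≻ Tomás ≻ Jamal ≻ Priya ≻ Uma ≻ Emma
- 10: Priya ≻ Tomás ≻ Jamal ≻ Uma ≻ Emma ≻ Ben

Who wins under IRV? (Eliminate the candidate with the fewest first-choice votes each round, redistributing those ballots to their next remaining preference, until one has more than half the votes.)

Tomás

Round 1: Jamal 8, Uma 11, Priya 10, Emma 0, Ben 6, Tomás 10. Emma eliminated.
Round 2: Jamal 8, Uma 11, Priya 10, Ben 6, Tomás 10. Ben eliminated.
Round 3: Jamal 8, Uma 11, Priya 10, Tomás 16. Jamal eliminated.
Round 4: Uma 11, Priya 10, Tomás 24. Tomás has a majority (≥23).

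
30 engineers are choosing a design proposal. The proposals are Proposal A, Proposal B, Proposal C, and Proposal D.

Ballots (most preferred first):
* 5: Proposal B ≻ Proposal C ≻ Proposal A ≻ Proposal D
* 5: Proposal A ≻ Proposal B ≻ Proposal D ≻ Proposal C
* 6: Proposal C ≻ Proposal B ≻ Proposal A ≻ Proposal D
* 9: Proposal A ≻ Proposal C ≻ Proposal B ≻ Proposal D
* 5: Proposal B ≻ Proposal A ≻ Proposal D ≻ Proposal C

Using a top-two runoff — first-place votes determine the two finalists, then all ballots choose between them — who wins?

Proposal B

Round 1 first-place votes: Proposal A 14, Proposal B 10, Proposal C 6, Proposal D 0. Proposal A and Proposal B advance.
Runoff: Proposal A is ranked above Proposal B on 14 ballots, Proposal B above Proposal A on 16.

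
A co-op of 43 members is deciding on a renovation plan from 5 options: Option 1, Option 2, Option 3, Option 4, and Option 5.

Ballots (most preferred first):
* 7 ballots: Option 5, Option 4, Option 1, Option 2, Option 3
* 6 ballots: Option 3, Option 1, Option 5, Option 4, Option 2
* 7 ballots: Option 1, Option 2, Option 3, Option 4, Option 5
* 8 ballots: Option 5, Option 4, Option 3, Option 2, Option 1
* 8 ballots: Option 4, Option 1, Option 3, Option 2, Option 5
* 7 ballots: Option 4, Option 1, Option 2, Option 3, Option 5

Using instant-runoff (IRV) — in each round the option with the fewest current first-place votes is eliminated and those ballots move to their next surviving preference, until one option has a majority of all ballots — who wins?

Option 4

Round 1: Option 1 7, Option 2 0, Option 3 6, Option 4 15, Option 5 15. Option 2 eliminated.
Round 2: Option 1 7, Option 3 6, Option 4 15, Option 5 15. Option 3 eliminated.
Round 3: Option 1 13, Option 4 15, Option 5 15. Option 1 eliminated.
Round 4: Option 4 22, Option 5 21. Option 4 has a majority (≥22).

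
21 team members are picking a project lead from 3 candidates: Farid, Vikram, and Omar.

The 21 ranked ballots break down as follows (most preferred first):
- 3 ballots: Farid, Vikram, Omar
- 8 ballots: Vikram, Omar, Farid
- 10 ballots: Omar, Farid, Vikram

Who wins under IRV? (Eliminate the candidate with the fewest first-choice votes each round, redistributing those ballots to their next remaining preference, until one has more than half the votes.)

Round 1: Farid 3, Vikram 8, Omar 10. Farid eliminated.
Round 2: Vikram 11, Omar 10. Vikram has a majority (≥11).

Vikram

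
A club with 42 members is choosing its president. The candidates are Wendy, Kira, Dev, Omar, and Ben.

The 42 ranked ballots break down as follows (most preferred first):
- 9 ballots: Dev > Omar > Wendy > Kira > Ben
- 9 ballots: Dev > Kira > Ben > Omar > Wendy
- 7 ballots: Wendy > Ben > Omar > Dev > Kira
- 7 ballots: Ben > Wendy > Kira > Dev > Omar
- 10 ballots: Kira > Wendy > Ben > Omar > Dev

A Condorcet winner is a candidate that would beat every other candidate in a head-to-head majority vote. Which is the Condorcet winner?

Wendy

Wendy vs Kira: 23–19
Wendy vs Dev: 24–18
Wendy vs Omar: 24–18
Wendy vs Ben: 26–16
Wendy beats every other candidate.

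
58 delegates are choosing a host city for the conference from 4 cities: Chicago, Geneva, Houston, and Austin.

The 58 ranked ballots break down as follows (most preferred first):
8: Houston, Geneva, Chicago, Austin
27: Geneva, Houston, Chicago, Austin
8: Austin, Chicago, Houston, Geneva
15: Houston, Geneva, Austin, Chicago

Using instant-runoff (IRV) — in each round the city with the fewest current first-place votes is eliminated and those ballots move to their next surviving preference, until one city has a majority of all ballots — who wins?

Round 1: Chicago 0, Geneva 27, Houston 23, Austin 8. Chicago eliminated.
Round 2: Geneva 27, Houston 23, Austin 8. Austin eliminated.
Round 3: Geneva 27, Houston 31. Houston has a majority (≥30).

Houston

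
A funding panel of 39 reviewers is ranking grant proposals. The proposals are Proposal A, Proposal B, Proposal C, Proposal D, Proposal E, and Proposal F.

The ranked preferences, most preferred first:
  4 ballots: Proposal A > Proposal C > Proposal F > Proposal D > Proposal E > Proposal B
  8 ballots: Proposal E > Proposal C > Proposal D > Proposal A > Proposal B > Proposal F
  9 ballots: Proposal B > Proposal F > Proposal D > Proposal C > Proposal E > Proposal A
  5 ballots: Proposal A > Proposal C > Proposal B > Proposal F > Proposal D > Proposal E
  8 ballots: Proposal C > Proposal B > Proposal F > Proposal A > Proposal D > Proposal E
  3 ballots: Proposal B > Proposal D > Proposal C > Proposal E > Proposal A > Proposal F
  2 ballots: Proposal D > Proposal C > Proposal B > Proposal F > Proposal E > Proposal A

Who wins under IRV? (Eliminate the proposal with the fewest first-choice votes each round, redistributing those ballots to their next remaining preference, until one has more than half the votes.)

Proposal C

Round 1: Proposal A 9, Proposal B 12, Proposal C 8, Proposal D 2, Proposal E 8, Proposal F 0. Proposal F eliminated.
Round 2: Proposal A 9, Proposal B 12, Proposal C 8, Proposal D 2, Proposal E 8. Proposal D eliminated.
Round 3: Proposal A 9, Proposal B 12, Proposal C 10, Proposal E 8. Proposal E eliminated.
Round 4: Proposal A 9, Proposal B 12, Proposal C 18. Proposal A eliminated.
Round 5: Proposal B 12, Proposal C 27. Proposal C has a majority (≥20).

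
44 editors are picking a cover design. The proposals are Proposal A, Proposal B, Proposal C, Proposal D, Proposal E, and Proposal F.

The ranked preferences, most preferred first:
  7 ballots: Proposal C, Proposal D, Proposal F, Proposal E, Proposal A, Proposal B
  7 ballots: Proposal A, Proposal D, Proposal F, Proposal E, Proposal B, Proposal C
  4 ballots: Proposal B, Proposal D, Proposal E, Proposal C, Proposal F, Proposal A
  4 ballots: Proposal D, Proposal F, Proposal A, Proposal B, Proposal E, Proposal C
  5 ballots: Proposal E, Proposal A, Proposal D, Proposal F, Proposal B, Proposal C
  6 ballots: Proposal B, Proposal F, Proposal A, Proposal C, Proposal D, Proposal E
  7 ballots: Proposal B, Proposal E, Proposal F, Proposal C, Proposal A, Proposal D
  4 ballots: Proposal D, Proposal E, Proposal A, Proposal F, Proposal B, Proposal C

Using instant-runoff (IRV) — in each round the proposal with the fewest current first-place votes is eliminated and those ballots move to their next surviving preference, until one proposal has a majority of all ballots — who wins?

Proposal D

Round 1: Proposal A 7, Proposal B 17, Proposal C 7, Proposal D 8, Proposal E 5, Proposal F 0. Proposal F eliminated.
Round 2: Proposal A 7, Proposal B 17, Proposal C 7, Proposal D 8, Proposal E 5. Proposal E eliminated.
Round 3: Proposal A 12, Proposal B 17, Proposal C 7, Proposal D 8. Proposal C eliminated.
Round 4: Proposal A 12, Proposal B 17, Proposal D 15. Proposal A eliminated.
Round 5: Proposal B 17, Proposal D 27. Proposal D has a majority (≥23).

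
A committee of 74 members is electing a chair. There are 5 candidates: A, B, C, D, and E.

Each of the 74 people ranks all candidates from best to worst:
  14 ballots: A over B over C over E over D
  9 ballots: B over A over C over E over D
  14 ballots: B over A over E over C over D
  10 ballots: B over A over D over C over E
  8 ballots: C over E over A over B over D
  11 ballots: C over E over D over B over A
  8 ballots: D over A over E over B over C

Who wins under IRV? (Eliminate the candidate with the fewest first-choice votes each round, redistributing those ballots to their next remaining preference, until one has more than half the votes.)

Round 1: A 14, B 33, C 19, D 8, E 0. E eliminated.
Round 2: A 14, B 33, C 19, D 8. D eliminated.
Round 3: A 22, B 33, C 19. C eliminated.
Round 4: A 30, B 44. B has a majority (≥38).

B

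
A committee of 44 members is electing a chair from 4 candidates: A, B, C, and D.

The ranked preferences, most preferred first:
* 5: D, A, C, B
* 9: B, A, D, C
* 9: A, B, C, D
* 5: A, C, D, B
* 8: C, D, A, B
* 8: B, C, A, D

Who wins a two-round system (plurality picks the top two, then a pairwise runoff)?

A

Round 1 first-place votes: A 14, B 17, C 8, D 5. B and A advance.
Runoff: B is ranked above A on 17 ballots, A above B on 27.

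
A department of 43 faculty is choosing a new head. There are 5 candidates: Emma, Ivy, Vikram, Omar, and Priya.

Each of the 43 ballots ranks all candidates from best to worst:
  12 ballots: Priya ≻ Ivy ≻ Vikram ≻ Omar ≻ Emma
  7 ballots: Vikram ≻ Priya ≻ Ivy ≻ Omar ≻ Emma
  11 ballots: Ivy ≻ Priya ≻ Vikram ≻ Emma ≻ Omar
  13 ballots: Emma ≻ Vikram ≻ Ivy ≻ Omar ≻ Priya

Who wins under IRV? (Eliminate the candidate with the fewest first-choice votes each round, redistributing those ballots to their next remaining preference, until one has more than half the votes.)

Round 1: Emma 13, Ivy 11, Vikram 7, Omar 0, Priya 12. Omar eliminated.
Round 2: Emma 13, Ivy 11, Vikram 7, Priya 12. Vikram eliminated.
Round 3: Emma 13, Ivy 11, Priya 19. Ivy eliminated.
Round 4: Emma 13, Priya 30. Priya has a majority (≥22).

Priya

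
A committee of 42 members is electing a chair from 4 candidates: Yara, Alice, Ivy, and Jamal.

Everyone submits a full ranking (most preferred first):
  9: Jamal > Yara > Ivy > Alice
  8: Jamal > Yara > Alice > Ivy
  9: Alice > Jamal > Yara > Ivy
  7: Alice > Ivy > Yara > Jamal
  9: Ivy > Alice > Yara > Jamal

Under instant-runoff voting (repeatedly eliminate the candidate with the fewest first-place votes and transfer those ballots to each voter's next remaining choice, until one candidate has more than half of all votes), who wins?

Alice

Round 1: Yara 0, Alice 16, Ivy 9, Jamal 17. Yara eliminated.
Round 2: Alice 16, Ivy 9, Jamal 17. Ivy eliminated.
Round 3: Alice 25, Jamal 17. Alice has a majority (≥22).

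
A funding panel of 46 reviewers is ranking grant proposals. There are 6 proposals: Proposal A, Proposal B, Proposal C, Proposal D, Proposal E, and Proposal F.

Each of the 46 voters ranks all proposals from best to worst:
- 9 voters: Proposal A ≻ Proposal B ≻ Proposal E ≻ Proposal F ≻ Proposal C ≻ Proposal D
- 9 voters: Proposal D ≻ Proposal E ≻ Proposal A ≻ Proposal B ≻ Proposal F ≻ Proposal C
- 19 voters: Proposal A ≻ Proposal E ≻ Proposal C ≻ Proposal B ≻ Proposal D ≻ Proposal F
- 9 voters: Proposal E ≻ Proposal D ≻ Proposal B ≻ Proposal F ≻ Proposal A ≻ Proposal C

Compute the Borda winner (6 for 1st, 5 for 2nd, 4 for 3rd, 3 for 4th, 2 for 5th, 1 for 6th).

Proposal E

Proposal A: 9×6 + 9×4 + 19×6 + 9×2 = 222
Proposal B: 9×5 + 9×3 + 19×3 + 9×4 = 165
Proposal C: 9×2 + 9×1 + 19×4 + 9×1 = 112
Proposal D: 9×1 + 9×6 + 19×2 + 9×5 = 146
Proposal E: 9×4 + 9×5 + 19×5 + 9×6 = 230
Proposal F: 9×3 + 9×2 + 19×1 + 9×3 = 91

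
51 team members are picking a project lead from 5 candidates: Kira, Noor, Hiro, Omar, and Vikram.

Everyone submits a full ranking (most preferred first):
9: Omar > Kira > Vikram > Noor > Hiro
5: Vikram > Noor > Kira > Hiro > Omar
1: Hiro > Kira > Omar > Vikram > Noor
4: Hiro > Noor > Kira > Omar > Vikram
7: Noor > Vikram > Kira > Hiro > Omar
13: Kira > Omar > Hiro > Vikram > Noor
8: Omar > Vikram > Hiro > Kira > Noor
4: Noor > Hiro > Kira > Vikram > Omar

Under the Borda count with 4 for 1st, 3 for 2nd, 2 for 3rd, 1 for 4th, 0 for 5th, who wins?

Kira

Kira: 9×3 + 5×2 + 1×3 + 4×2 + 7×2 + 13×4 + 8×1 + 4×2 = 130
Noor: 9×1 + 5×3 + 1×0 + 4×3 + 7×4 + 13×0 + 8×0 + 4×4 = 80
Hiro: 9×0 + 5×1 + 1×4 + 4×4 + 7×1 + 13×2 + 8×2 + 4×3 = 86
Omar: 9×4 + 5×0 + 1×2 + 4×1 + 7×0 + 13×3 + 8×4 + 4×0 = 113
Vikram: 9×2 + 5×4 + 1×1 + 4×0 + 7×3 + 13×1 + 8×3 + 4×1 = 101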